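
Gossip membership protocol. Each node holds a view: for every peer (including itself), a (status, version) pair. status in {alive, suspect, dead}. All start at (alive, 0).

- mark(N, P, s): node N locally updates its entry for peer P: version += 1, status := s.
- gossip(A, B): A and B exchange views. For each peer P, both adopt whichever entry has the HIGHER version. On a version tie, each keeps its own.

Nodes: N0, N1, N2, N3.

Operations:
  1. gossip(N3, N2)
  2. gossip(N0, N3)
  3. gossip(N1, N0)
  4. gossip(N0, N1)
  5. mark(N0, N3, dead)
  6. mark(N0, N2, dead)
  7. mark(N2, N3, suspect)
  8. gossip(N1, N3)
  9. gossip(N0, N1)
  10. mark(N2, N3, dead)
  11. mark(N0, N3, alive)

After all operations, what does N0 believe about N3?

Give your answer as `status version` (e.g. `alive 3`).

Op 1: gossip N3<->N2 -> N3.N0=(alive,v0) N3.N1=(alive,v0) N3.N2=(alive,v0) N3.N3=(alive,v0) | N2.N0=(alive,v0) N2.N1=(alive,v0) N2.N2=(alive,v0) N2.N3=(alive,v0)
Op 2: gossip N0<->N3 -> N0.N0=(alive,v0) N0.N1=(alive,v0) N0.N2=(alive,v0) N0.N3=(alive,v0) | N3.N0=(alive,v0) N3.N1=(alive,v0) N3.N2=(alive,v0) N3.N3=(alive,v0)
Op 3: gossip N1<->N0 -> N1.N0=(alive,v0) N1.N1=(alive,v0) N1.N2=(alive,v0) N1.N3=(alive,v0) | N0.N0=(alive,v0) N0.N1=(alive,v0) N0.N2=(alive,v0) N0.N3=(alive,v0)
Op 4: gossip N0<->N1 -> N0.N0=(alive,v0) N0.N1=(alive,v0) N0.N2=(alive,v0) N0.N3=(alive,v0) | N1.N0=(alive,v0) N1.N1=(alive,v0) N1.N2=(alive,v0) N1.N3=(alive,v0)
Op 5: N0 marks N3=dead -> (dead,v1)
Op 6: N0 marks N2=dead -> (dead,v1)
Op 7: N2 marks N3=suspect -> (suspect,v1)
Op 8: gossip N1<->N3 -> N1.N0=(alive,v0) N1.N1=(alive,v0) N1.N2=(alive,v0) N1.N3=(alive,v0) | N3.N0=(alive,v0) N3.N1=(alive,v0) N3.N2=(alive,v0) N3.N3=(alive,v0)
Op 9: gossip N0<->N1 -> N0.N0=(alive,v0) N0.N1=(alive,v0) N0.N2=(dead,v1) N0.N3=(dead,v1) | N1.N0=(alive,v0) N1.N1=(alive,v0) N1.N2=(dead,v1) N1.N3=(dead,v1)
Op 10: N2 marks N3=dead -> (dead,v2)
Op 11: N0 marks N3=alive -> (alive,v2)

Answer: alive 2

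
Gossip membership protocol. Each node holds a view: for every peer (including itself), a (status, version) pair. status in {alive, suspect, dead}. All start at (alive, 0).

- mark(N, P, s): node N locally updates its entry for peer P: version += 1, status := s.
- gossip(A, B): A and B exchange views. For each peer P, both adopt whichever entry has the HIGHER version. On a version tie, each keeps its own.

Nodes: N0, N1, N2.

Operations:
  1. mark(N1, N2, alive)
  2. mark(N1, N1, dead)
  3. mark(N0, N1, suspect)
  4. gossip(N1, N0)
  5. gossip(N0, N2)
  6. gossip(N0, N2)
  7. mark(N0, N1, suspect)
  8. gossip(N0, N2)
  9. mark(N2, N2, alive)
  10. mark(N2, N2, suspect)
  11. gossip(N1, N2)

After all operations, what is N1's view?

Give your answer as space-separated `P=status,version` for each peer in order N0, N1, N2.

Op 1: N1 marks N2=alive -> (alive,v1)
Op 2: N1 marks N1=dead -> (dead,v1)
Op 3: N0 marks N1=suspect -> (suspect,v1)
Op 4: gossip N1<->N0 -> N1.N0=(alive,v0) N1.N1=(dead,v1) N1.N2=(alive,v1) | N0.N0=(alive,v0) N0.N1=(suspect,v1) N0.N2=(alive,v1)
Op 5: gossip N0<->N2 -> N0.N0=(alive,v0) N0.N1=(suspect,v1) N0.N2=(alive,v1) | N2.N0=(alive,v0) N2.N1=(suspect,v1) N2.N2=(alive,v1)
Op 6: gossip N0<->N2 -> N0.N0=(alive,v0) N0.N1=(suspect,v1) N0.N2=(alive,v1) | N2.N0=(alive,v0) N2.N1=(suspect,v1) N2.N2=(alive,v1)
Op 7: N0 marks N1=suspect -> (suspect,v2)
Op 8: gossip N0<->N2 -> N0.N0=(alive,v0) N0.N1=(suspect,v2) N0.N2=(alive,v1) | N2.N0=(alive,v0) N2.N1=(suspect,v2) N2.N2=(alive,v1)
Op 9: N2 marks N2=alive -> (alive,v2)
Op 10: N2 marks N2=suspect -> (suspect,v3)
Op 11: gossip N1<->N2 -> N1.N0=(alive,v0) N1.N1=(suspect,v2) N1.N2=(suspect,v3) | N2.N0=(alive,v0) N2.N1=(suspect,v2) N2.N2=(suspect,v3)

Answer: N0=alive,0 N1=suspect,2 N2=suspect,3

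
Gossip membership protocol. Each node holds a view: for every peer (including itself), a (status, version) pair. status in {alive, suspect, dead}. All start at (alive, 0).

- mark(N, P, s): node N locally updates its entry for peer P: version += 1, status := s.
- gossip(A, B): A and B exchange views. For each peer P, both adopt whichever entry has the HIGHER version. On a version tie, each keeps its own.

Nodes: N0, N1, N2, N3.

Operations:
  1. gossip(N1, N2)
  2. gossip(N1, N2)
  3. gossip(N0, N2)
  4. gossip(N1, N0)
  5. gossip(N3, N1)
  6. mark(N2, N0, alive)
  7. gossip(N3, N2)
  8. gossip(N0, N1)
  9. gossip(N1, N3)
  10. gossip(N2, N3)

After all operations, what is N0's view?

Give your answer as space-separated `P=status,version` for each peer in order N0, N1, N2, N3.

Answer: N0=alive,0 N1=alive,0 N2=alive,0 N3=alive,0

Derivation:
Op 1: gossip N1<->N2 -> N1.N0=(alive,v0) N1.N1=(alive,v0) N1.N2=(alive,v0) N1.N3=(alive,v0) | N2.N0=(alive,v0) N2.N1=(alive,v0) N2.N2=(alive,v0) N2.N3=(alive,v0)
Op 2: gossip N1<->N2 -> N1.N0=(alive,v0) N1.N1=(alive,v0) N1.N2=(alive,v0) N1.N3=(alive,v0) | N2.N0=(alive,v0) N2.N1=(alive,v0) N2.N2=(alive,v0) N2.N3=(alive,v0)
Op 3: gossip N0<->N2 -> N0.N0=(alive,v0) N0.N1=(alive,v0) N0.N2=(alive,v0) N0.N3=(alive,v0) | N2.N0=(alive,v0) N2.N1=(alive,v0) N2.N2=(alive,v0) N2.N3=(alive,v0)
Op 4: gossip N1<->N0 -> N1.N0=(alive,v0) N1.N1=(alive,v0) N1.N2=(alive,v0) N1.N3=(alive,v0) | N0.N0=(alive,v0) N0.N1=(alive,v0) N0.N2=(alive,v0) N0.N3=(alive,v0)
Op 5: gossip N3<->N1 -> N3.N0=(alive,v0) N3.N1=(alive,v0) N3.N2=(alive,v0) N3.N3=(alive,v0) | N1.N0=(alive,v0) N1.N1=(alive,v0) N1.N2=(alive,v0) N1.N3=(alive,v0)
Op 6: N2 marks N0=alive -> (alive,v1)
Op 7: gossip N3<->N2 -> N3.N0=(alive,v1) N3.N1=(alive,v0) N3.N2=(alive,v0) N3.N3=(alive,v0) | N2.N0=(alive,v1) N2.N1=(alive,v0) N2.N2=(alive,v0) N2.N3=(alive,v0)
Op 8: gossip N0<->N1 -> N0.N0=(alive,v0) N0.N1=(alive,v0) N0.N2=(alive,v0) N0.N3=(alive,v0) | N1.N0=(alive,v0) N1.N1=(alive,v0) N1.N2=(alive,v0) N1.N3=(alive,v0)
Op 9: gossip N1<->N3 -> N1.N0=(alive,v1) N1.N1=(alive,v0) N1.N2=(alive,v0) N1.N3=(alive,v0) | N3.N0=(alive,v1) N3.N1=(alive,v0) N3.N2=(alive,v0) N3.N3=(alive,v0)
Op 10: gossip N2<->N3 -> N2.N0=(alive,v1) N2.N1=(alive,v0) N2.N2=(alive,v0) N2.N3=(alive,v0) | N3.N0=(alive,v1) N3.N1=(alive,v0) N3.N2=(alive,v0) N3.N3=(alive,v0)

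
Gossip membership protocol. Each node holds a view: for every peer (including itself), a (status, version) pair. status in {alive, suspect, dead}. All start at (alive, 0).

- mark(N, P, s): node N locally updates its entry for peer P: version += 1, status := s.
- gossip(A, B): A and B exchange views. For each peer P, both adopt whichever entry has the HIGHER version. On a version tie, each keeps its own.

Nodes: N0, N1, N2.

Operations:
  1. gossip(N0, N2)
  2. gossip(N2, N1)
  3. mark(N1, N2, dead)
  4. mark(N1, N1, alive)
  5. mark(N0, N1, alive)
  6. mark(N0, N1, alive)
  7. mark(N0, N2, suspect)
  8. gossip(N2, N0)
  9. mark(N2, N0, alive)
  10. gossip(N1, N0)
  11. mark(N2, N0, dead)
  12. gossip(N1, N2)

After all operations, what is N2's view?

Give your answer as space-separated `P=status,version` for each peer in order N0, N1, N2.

Op 1: gossip N0<->N2 -> N0.N0=(alive,v0) N0.N1=(alive,v0) N0.N2=(alive,v0) | N2.N0=(alive,v0) N2.N1=(alive,v0) N2.N2=(alive,v0)
Op 2: gossip N2<->N1 -> N2.N0=(alive,v0) N2.N1=(alive,v0) N2.N2=(alive,v0) | N1.N0=(alive,v0) N1.N1=(alive,v0) N1.N2=(alive,v0)
Op 3: N1 marks N2=dead -> (dead,v1)
Op 4: N1 marks N1=alive -> (alive,v1)
Op 5: N0 marks N1=alive -> (alive,v1)
Op 6: N0 marks N1=alive -> (alive,v2)
Op 7: N0 marks N2=suspect -> (suspect,v1)
Op 8: gossip N2<->N0 -> N2.N0=(alive,v0) N2.N1=(alive,v2) N2.N2=(suspect,v1) | N0.N0=(alive,v0) N0.N1=(alive,v2) N0.N2=(suspect,v1)
Op 9: N2 marks N0=alive -> (alive,v1)
Op 10: gossip N1<->N0 -> N1.N0=(alive,v0) N1.N1=(alive,v2) N1.N2=(dead,v1) | N0.N0=(alive,v0) N0.N1=(alive,v2) N0.N2=(suspect,v1)
Op 11: N2 marks N0=dead -> (dead,v2)
Op 12: gossip N1<->N2 -> N1.N0=(dead,v2) N1.N1=(alive,v2) N1.N2=(dead,v1) | N2.N0=(dead,v2) N2.N1=(alive,v2) N2.N2=(suspect,v1)

Answer: N0=dead,2 N1=alive,2 N2=suspect,1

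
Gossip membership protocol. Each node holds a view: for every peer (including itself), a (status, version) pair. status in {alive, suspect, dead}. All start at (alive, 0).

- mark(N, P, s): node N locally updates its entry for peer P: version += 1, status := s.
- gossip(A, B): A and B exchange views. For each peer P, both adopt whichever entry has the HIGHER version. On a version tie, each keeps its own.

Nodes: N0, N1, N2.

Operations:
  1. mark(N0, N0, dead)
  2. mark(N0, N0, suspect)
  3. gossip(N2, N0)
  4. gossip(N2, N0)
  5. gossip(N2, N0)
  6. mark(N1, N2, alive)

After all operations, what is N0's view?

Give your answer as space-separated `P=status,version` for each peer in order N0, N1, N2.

Answer: N0=suspect,2 N1=alive,0 N2=alive,0

Derivation:
Op 1: N0 marks N0=dead -> (dead,v1)
Op 2: N0 marks N0=suspect -> (suspect,v2)
Op 3: gossip N2<->N0 -> N2.N0=(suspect,v2) N2.N1=(alive,v0) N2.N2=(alive,v0) | N0.N0=(suspect,v2) N0.N1=(alive,v0) N0.N2=(alive,v0)
Op 4: gossip N2<->N0 -> N2.N0=(suspect,v2) N2.N1=(alive,v0) N2.N2=(alive,v0) | N0.N0=(suspect,v2) N0.N1=(alive,v0) N0.N2=(alive,v0)
Op 5: gossip N2<->N0 -> N2.N0=(suspect,v2) N2.N1=(alive,v0) N2.N2=(alive,v0) | N0.N0=(suspect,v2) N0.N1=(alive,v0) N0.N2=(alive,v0)
Op 6: N1 marks N2=alive -> (alive,v1)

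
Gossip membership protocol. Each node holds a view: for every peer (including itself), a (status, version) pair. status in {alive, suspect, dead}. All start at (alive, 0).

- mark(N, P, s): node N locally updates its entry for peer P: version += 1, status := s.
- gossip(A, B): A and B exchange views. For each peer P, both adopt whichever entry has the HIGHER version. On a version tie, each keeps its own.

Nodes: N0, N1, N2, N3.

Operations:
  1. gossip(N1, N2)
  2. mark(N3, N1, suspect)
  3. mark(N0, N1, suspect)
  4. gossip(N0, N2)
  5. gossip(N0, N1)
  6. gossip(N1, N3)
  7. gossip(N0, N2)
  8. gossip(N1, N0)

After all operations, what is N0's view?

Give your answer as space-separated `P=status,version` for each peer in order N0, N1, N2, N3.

Op 1: gossip N1<->N2 -> N1.N0=(alive,v0) N1.N1=(alive,v0) N1.N2=(alive,v0) N1.N3=(alive,v0) | N2.N0=(alive,v0) N2.N1=(alive,v0) N2.N2=(alive,v0) N2.N3=(alive,v0)
Op 2: N3 marks N1=suspect -> (suspect,v1)
Op 3: N0 marks N1=suspect -> (suspect,v1)
Op 4: gossip N0<->N2 -> N0.N0=(alive,v0) N0.N1=(suspect,v1) N0.N2=(alive,v0) N0.N3=(alive,v0) | N2.N0=(alive,v0) N2.N1=(suspect,v1) N2.N2=(alive,v0) N2.N3=(alive,v0)
Op 5: gossip N0<->N1 -> N0.N0=(alive,v0) N0.N1=(suspect,v1) N0.N2=(alive,v0) N0.N3=(alive,v0) | N1.N0=(alive,v0) N1.N1=(suspect,v1) N1.N2=(alive,v0) N1.N3=(alive,v0)
Op 6: gossip N1<->N3 -> N1.N0=(alive,v0) N1.N1=(suspect,v1) N1.N2=(alive,v0) N1.N3=(alive,v0) | N3.N0=(alive,v0) N3.N1=(suspect,v1) N3.N2=(alive,v0) N3.N3=(alive,v0)
Op 7: gossip N0<->N2 -> N0.N0=(alive,v0) N0.N1=(suspect,v1) N0.N2=(alive,v0) N0.N3=(alive,v0) | N2.N0=(alive,v0) N2.N1=(suspect,v1) N2.N2=(alive,v0) N2.N3=(alive,v0)
Op 8: gossip N1<->N0 -> N1.N0=(alive,v0) N1.N1=(suspect,v1) N1.N2=(alive,v0) N1.N3=(alive,v0) | N0.N0=(alive,v0) N0.N1=(suspect,v1) N0.N2=(alive,v0) N0.N3=(alive,v0)

Answer: N0=alive,0 N1=suspect,1 N2=alive,0 N3=alive,0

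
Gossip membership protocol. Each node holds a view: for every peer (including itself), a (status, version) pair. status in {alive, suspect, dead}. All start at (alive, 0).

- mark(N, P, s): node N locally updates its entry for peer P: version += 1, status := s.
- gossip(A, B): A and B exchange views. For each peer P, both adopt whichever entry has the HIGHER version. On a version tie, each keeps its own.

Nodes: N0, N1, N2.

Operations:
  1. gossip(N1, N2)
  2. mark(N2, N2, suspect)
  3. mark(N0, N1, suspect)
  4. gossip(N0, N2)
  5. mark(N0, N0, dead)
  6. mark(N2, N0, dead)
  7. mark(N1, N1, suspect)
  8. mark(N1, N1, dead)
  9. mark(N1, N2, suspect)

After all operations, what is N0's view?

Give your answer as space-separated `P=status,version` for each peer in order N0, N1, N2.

Op 1: gossip N1<->N2 -> N1.N0=(alive,v0) N1.N1=(alive,v0) N1.N2=(alive,v0) | N2.N0=(alive,v0) N2.N1=(alive,v0) N2.N2=(alive,v0)
Op 2: N2 marks N2=suspect -> (suspect,v1)
Op 3: N0 marks N1=suspect -> (suspect,v1)
Op 4: gossip N0<->N2 -> N0.N0=(alive,v0) N0.N1=(suspect,v1) N0.N2=(suspect,v1) | N2.N0=(alive,v0) N2.N1=(suspect,v1) N2.N2=(suspect,v1)
Op 5: N0 marks N0=dead -> (dead,v1)
Op 6: N2 marks N0=dead -> (dead,v1)
Op 7: N1 marks N1=suspect -> (suspect,v1)
Op 8: N1 marks N1=dead -> (dead,v2)
Op 9: N1 marks N2=suspect -> (suspect,v1)

Answer: N0=dead,1 N1=suspect,1 N2=suspect,1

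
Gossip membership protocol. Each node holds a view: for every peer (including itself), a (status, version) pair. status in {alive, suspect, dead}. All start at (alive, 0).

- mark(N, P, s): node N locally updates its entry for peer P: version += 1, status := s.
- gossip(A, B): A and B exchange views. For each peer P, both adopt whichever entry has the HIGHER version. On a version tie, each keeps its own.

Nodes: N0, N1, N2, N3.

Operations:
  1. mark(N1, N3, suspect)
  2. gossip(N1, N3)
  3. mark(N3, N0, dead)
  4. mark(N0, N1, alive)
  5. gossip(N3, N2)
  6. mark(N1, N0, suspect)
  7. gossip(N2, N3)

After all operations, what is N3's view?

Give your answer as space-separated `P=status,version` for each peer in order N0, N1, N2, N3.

Answer: N0=dead,1 N1=alive,0 N2=alive,0 N3=suspect,1

Derivation:
Op 1: N1 marks N3=suspect -> (suspect,v1)
Op 2: gossip N1<->N3 -> N1.N0=(alive,v0) N1.N1=(alive,v0) N1.N2=(alive,v0) N1.N3=(suspect,v1) | N3.N0=(alive,v0) N3.N1=(alive,v0) N3.N2=(alive,v0) N3.N3=(suspect,v1)
Op 3: N3 marks N0=dead -> (dead,v1)
Op 4: N0 marks N1=alive -> (alive,v1)
Op 5: gossip N3<->N2 -> N3.N0=(dead,v1) N3.N1=(alive,v0) N3.N2=(alive,v0) N3.N3=(suspect,v1) | N2.N0=(dead,v1) N2.N1=(alive,v0) N2.N2=(alive,v0) N2.N3=(suspect,v1)
Op 6: N1 marks N0=suspect -> (suspect,v1)
Op 7: gossip N2<->N3 -> N2.N0=(dead,v1) N2.N1=(alive,v0) N2.N2=(alive,v0) N2.N3=(suspect,v1) | N3.N0=(dead,v1) N3.N1=(alive,v0) N3.N2=(alive,v0) N3.N3=(suspect,v1)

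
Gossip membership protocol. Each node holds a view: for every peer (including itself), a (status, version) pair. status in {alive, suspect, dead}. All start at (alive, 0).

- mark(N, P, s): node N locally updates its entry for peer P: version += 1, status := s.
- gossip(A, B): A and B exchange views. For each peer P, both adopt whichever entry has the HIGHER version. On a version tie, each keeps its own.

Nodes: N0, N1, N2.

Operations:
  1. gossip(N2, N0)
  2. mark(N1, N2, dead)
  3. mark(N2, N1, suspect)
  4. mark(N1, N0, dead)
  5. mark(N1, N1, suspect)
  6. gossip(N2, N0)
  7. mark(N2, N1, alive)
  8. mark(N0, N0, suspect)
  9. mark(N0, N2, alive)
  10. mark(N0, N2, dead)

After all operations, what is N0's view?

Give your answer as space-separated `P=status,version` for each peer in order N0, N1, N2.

Answer: N0=suspect,1 N1=suspect,1 N2=dead,2

Derivation:
Op 1: gossip N2<->N0 -> N2.N0=(alive,v0) N2.N1=(alive,v0) N2.N2=(alive,v0) | N0.N0=(alive,v0) N0.N1=(alive,v0) N0.N2=(alive,v0)
Op 2: N1 marks N2=dead -> (dead,v1)
Op 3: N2 marks N1=suspect -> (suspect,v1)
Op 4: N1 marks N0=dead -> (dead,v1)
Op 5: N1 marks N1=suspect -> (suspect,v1)
Op 6: gossip N2<->N0 -> N2.N0=(alive,v0) N2.N1=(suspect,v1) N2.N2=(alive,v0) | N0.N0=(alive,v0) N0.N1=(suspect,v1) N0.N2=(alive,v0)
Op 7: N2 marks N1=alive -> (alive,v2)
Op 8: N0 marks N0=suspect -> (suspect,v1)
Op 9: N0 marks N2=alive -> (alive,v1)
Op 10: N0 marks N2=dead -> (dead,v2)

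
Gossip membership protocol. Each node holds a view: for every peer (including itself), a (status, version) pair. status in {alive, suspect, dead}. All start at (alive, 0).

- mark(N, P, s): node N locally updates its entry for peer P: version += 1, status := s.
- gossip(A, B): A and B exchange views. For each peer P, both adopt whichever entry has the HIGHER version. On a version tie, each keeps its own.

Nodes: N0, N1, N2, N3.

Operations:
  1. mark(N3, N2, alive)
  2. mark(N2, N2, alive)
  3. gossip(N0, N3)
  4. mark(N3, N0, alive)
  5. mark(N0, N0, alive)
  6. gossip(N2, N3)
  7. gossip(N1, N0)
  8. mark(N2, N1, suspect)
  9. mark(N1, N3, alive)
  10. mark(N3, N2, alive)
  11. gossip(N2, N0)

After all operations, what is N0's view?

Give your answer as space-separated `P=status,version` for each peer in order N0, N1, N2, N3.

Op 1: N3 marks N2=alive -> (alive,v1)
Op 2: N2 marks N2=alive -> (alive,v1)
Op 3: gossip N0<->N3 -> N0.N0=(alive,v0) N0.N1=(alive,v0) N0.N2=(alive,v1) N0.N3=(alive,v0) | N3.N0=(alive,v0) N3.N1=(alive,v0) N3.N2=(alive,v1) N3.N3=(alive,v0)
Op 4: N3 marks N0=alive -> (alive,v1)
Op 5: N0 marks N0=alive -> (alive,v1)
Op 6: gossip N2<->N3 -> N2.N0=(alive,v1) N2.N1=(alive,v0) N2.N2=(alive,v1) N2.N3=(alive,v0) | N3.N0=(alive,v1) N3.N1=(alive,v0) N3.N2=(alive,v1) N3.N3=(alive,v0)
Op 7: gossip N1<->N0 -> N1.N0=(alive,v1) N1.N1=(alive,v0) N1.N2=(alive,v1) N1.N3=(alive,v0) | N0.N0=(alive,v1) N0.N1=(alive,v0) N0.N2=(alive,v1) N0.N3=(alive,v0)
Op 8: N2 marks N1=suspect -> (suspect,v1)
Op 9: N1 marks N3=alive -> (alive,v1)
Op 10: N3 marks N2=alive -> (alive,v2)
Op 11: gossip N2<->N0 -> N2.N0=(alive,v1) N2.N1=(suspect,v1) N2.N2=(alive,v1) N2.N3=(alive,v0) | N0.N0=(alive,v1) N0.N1=(suspect,v1) N0.N2=(alive,v1) N0.N3=(alive,v0)

Answer: N0=alive,1 N1=suspect,1 N2=alive,1 N3=alive,0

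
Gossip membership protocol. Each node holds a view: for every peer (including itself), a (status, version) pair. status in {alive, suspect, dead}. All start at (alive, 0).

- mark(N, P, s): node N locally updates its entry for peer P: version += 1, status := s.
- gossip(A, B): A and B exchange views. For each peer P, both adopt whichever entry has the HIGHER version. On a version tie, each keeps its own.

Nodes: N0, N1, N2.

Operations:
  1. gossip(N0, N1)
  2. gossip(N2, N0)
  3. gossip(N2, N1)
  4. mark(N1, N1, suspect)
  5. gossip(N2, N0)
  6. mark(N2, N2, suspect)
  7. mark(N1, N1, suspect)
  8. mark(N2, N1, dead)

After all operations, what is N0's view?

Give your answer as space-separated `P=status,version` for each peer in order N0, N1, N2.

Op 1: gossip N0<->N1 -> N0.N0=(alive,v0) N0.N1=(alive,v0) N0.N2=(alive,v0) | N1.N0=(alive,v0) N1.N1=(alive,v0) N1.N2=(alive,v0)
Op 2: gossip N2<->N0 -> N2.N0=(alive,v0) N2.N1=(alive,v0) N2.N2=(alive,v0) | N0.N0=(alive,v0) N0.N1=(alive,v0) N0.N2=(alive,v0)
Op 3: gossip N2<->N1 -> N2.N0=(alive,v0) N2.N1=(alive,v0) N2.N2=(alive,v0) | N1.N0=(alive,v0) N1.N1=(alive,v0) N1.N2=(alive,v0)
Op 4: N1 marks N1=suspect -> (suspect,v1)
Op 5: gossip N2<->N0 -> N2.N0=(alive,v0) N2.N1=(alive,v0) N2.N2=(alive,v0) | N0.N0=(alive,v0) N0.N1=(alive,v0) N0.N2=(alive,v0)
Op 6: N2 marks N2=suspect -> (suspect,v1)
Op 7: N1 marks N1=suspect -> (suspect,v2)
Op 8: N2 marks N1=dead -> (dead,v1)

Answer: N0=alive,0 N1=alive,0 N2=alive,0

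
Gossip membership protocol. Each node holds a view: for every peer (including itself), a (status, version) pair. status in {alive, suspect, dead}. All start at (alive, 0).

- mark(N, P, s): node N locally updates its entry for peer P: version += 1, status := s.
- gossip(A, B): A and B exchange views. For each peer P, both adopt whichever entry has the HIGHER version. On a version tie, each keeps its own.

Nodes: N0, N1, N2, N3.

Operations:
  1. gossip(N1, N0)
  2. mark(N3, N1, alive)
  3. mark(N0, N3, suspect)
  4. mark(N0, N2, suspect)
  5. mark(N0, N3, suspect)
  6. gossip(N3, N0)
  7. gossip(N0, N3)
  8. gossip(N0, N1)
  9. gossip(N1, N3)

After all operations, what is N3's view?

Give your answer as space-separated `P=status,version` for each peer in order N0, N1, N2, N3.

Op 1: gossip N1<->N0 -> N1.N0=(alive,v0) N1.N1=(alive,v0) N1.N2=(alive,v0) N1.N3=(alive,v0) | N0.N0=(alive,v0) N0.N1=(alive,v0) N0.N2=(alive,v0) N0.N3=(alive,v0)
Op 2: N3 marks N1=alive -> (alive,v1)
Op 3: N0 marks N3=suspect -> (suspect,v1)
Op 4: N0 marks N2=suspect -> (suspect,v1)
Op 5: N0 marks N3=suspect -> (suspect,v2)
Op 6: gossip N3<->N0 -> N3.N0=(alive,v0) N3.N1=(alive,v1) N3.N2=(suspect,v1) N3.N3=(suspect,v2) | N0.N0=(alive,v0) N0.N1=(alive,v1) N0.N2=(suspect,v1) N0.N3=(suspect,v2)
Op 7: gossip N0<->N3 -> N0.N0=(alive,v0) N0.N1=(alive,v1) N0.N2=(suspect,v1) N0.N3=(suspect,v2) | N3.N0=(alive,v0) N3.N1=(alive,v1) N3.N2=(suspect,v1) N3.N3=(suspect,v2)
Op 8: gossip N0<->N1 -> N0.N0=(alive,v0) N0.N1=(alive,v1) N0.N2=(suspect,v1) N0.N3=(suspect,v2) | N1.N0=(alive,v0) N1.N1=(alive,v1) N1.N2=(suspect,v1) N1.N3=(suspect,v2)
Op 9: gossip N1<->N3 -> N1.N0=(alive,v0) N1.N1=(alive,v1) N1.N2=(suspect,v1) N1.N3=(suspect,v2) | N3.N0=(alive,v0) N3.N1=(alive,v1) N3.N2=(suspect,v1) N3.N3=(suspect,v2)

Answer: N0=alive,0 N1=alive,1 N2=suspect,1 N3=suspect,2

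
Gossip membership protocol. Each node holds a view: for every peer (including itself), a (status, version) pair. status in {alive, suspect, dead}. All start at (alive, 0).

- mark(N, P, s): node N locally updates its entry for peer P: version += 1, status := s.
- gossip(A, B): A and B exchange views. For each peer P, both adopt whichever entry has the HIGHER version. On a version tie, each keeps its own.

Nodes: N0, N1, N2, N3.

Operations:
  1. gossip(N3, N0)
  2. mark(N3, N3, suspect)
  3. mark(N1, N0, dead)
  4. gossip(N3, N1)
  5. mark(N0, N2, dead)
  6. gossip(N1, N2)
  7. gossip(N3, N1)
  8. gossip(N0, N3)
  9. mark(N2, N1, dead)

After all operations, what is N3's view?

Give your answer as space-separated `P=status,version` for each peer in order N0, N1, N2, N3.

Answer: N0=dead,1 N1=alive,0 N2=dead,1 N3=suspect,1

Derivation:
Op 1: gossip N3<->N0 -> N3.N0=(alive,v0) N3.N1=(alive,v0) N3.N2=(alive,v0) N3.N3=(alive,v0) | N0.N0=(alive,v0) N0.N1=(alive,v0) N0.N2=(alive,v0) N0.N3=(alive,v0)
Op 2: N3 marks N3=suspect -> (suspect,v1)
Op 3: N1 marks N0=dead -> (dead,v1)
Op 4: gossip N3<->N1 -> N3.N0=(dead,v1) N3.N1=(alive,v0) N3.N2=(alive,v0) N3.N3=(suspect,v1) | N1.N0=(dead,v1) N1.N1=(alive,v0) N1.N2=(alive,v0) N1.N3=(suspect,v1)
Op 5: N0 marks N2=dead -> (dead,v1)
Op 6: gossip N1<->N2 -> N1.N0=(dead,v1) N1.N1=(alive,v0) N1.N2=(alive,v0) N1.N3=(suspect,v1) | N2.N0=(dead,v1) N2.N1=(alive,v0) N2.N2=(alive,v0) N2.N3=(suspect,v1)
Op 7: gossip N3<->N1 -> N3.N0=(dead,v1) N3.N1=(alive,v0) N3.N2=(alive,v0) N3.N3=(suspect,v1) | N1.N0=(dead,v1) N1.N1=(alive,v0) N1.N2=(alive,v0) N1.N3=(suspect,v1)
Op 8: gossip N0<->N3 -> N0.N0=(dead,v1) N0.N1=(alive,v0) N0.N2=(dead,v1) N0.N3=(suspect,v1) | N3.N0=(dead,v1) N3.N1=(alive,v0) N3.N2=(dead,v1) N3.N3=(suspect,v1)
Op 9: N2 marks N1=dead -> (dead,v1)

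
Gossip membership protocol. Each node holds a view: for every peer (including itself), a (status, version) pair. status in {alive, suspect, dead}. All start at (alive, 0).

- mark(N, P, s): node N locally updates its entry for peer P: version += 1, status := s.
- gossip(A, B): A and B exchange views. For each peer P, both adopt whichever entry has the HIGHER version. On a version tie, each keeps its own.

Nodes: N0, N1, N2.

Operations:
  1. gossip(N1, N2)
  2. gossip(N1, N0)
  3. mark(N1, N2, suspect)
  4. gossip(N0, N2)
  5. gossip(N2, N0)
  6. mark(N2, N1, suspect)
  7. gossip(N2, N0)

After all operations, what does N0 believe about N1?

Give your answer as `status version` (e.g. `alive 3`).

Op 1: gossip N1<->N2 -> N1.N0=(alive,v0) N1.N1=(alive,v0) N1.N2=(alive,v0) | N2.N0=(alive,v0) N2.N1=(alive,v0) N2.N2=(alive,v0)
Op 2: gossip N1<->N0 -> N1.N0=(alive,v0) N1.N1=(alive,v0) N1.N2=(alive,v0) | N0.N0=(alive,v0) N0.N1=(alive,v0) N0.N2=(alive,v0)
Op 3: N1 marks N2=suspect -> (suspect,v1)
Op 4: gossip N0<->N2 -> N0.N0=(alive,v0) N0.N1=(alive,v0) N0.N2=(alive,v0) | N2.N0=(alive,v0) N2.N1=(alive,v0) N2.N2=(alive,v0)
Op 5: gossip N2<->N0 -> N2.N0=(alive,v0) N2.N1=(alive,v0) N2.N2=(alive,v0) | N0.N0=(alive,v0) N0.N1=(alive,v0) N0.N2=(alive,v0)
Op 6: N2 marks N1=suspect -> (suspect,v1)
Op 7: gossip N2<->N0 -> N2.N0=(alive,v0) N2.N1=(suspect,v1) N2.N2=(alive,v0) | N0.N0=(alive,v0) N0.N1=(suspect,v1) N0.N2=(alive,v0)

Answer: suspect 1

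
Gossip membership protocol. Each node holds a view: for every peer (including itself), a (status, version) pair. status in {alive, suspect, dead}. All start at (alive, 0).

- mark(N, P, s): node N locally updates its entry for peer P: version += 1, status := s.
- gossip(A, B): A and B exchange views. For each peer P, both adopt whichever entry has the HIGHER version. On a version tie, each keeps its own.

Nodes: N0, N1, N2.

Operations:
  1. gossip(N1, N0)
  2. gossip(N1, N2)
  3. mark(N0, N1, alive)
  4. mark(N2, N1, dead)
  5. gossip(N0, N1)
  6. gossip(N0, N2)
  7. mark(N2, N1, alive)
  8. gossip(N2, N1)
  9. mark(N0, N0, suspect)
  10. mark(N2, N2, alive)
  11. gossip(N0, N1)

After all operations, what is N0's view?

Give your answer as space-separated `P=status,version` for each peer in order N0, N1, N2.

Answer: N0=suspect,1 N1=alive,2 N2=alive,0

Derivation:
Op 1: gossip N1<->N0 -> N1.N0=(alive,v0) N1.N1=(alive,v0) N1.N2=(alive,v0) | N0.N0=(alive,v0) N0.N1=(alive,v0) N0.N2=(alive,v0)
Op 2: gossip N1<->N2 -> N1.N0=(alive,v0) N1.N1=(alive,v0) N1.N2=(alive,v0) | N2.N0=(alive,v0) N2.N1=(alive,v0) N2.N2=(alive,v0)
Op 3: N0 marks N1=alive -> (alive,v1)
Op 4: N2 marks N1=dead -> (dead,v1)
Op 5: gossip N0<->N1 -> N0.N0=(alive,v0) N0.N1=(alive,v1) N0.N2=(alive,v0) | N1.N0=(alive,v0) N1.N1=(alive,v1) N1.N2=(alive,v0)
Op 6: gossip N0<->N2 -> N0.N0=(alive,v0) N0.N1=(alive,v1) N0.N2=(alive,v0) | N2.N0=(alive,v0) N2.N1=(dead,v1) N2.N2=(alive,v0)
Op 7: N2 marks N1=alive -> (alive,v2)
Op 8: gossip N2<->N1 -> N2.N0=(alive,v0) N2.N1=(alive,v2) N2.N2=(alive,v0) | N1.N0=(alive,v0) N1.N1=(alive,v2) N1.N2=(alive,v0)
Op 9: N0 marks N0=suspect -> (suspect,v1)
Op 10: N2 marks N2=alive -> (alive,v1)
Op 11: gossip N0<->N1 -> N0.N0=(suspect,v1) N0.N1=(alive,v2) N0.N2=(alive,v0) | N1.N0=(suspect,v1) N1.N1=(alive,v2) N1.N2=(alive,v0)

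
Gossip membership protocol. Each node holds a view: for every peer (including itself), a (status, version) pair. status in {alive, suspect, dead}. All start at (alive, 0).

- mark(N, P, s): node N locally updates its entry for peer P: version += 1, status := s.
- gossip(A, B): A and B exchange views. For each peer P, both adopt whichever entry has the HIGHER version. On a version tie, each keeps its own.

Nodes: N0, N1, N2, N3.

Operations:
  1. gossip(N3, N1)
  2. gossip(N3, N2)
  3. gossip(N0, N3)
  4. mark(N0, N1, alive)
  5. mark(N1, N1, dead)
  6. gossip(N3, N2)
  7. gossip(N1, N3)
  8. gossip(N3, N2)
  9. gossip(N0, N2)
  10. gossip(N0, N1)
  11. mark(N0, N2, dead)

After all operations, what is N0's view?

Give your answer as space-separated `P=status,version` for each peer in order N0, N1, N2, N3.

Answer: N0=alive,0 N1=alive,1 N2=dead,1 N3=alive,0

Derivation:
Op 1: gossip N3<->N1 -> N3.N0=(alive,v0) N3.N1=(alive,v0) N3.N2=(alive,v0) N3.N3=(alive,v0) | N1.N0=(alive,v0) N1.N1=(alive,v0) N1.N2=(alive,v0) N1.N3=(alive,v0)
Op 2: gossip N3<->N2 -> N3.N0=(alive,v0) N3.N1=(alive,v0) N3.N2=(alive,v0) N3.N3=(alive,v0) | N2.N0=(alive,v0) N2.N1=(alive,v0) N2.N2=(alive,v0) N2.N3=(alive,v0)
Op 3: gossip N0<->N3 -> N0.N0=(alive,v0) N0.N1=(alive,v0) N0.N2=(alive,v0) N0.N3=(alive,v0) | N3.N0=(alive,v0) N3.N1=(alive,v0) N3.N2=(alive,v0) N3.N3=(alive,v0)
Op 4: N0 marks N1=alive -> (alive,v1)
Op 5: N1 marks N1=dead -> (dead,v1)
Op 6: gossip N3<->N2 -> N3.N0=(alive,v0) N3.N1=(alive,v0) N3.N2=(alive,v0) N3.N3=(alive,v0) | N2.N0=(alive,v0) N2.N1=(alive,v0) N2.N2=(alive,v0) N2.N3=(alive,v0)
Op 7: gossip N1<->N3 -> N1.N0=(alive,v0) N1.N1=(dead,v1) N1.N2=(alive,v0) N1.N3=(alive,v0) | N3.N0=(alive,v0) N3.N1=(dead,v1) N3.N2=(alive,v0) N3.N3=(alive,v0)
Op 8: gossip N3<->N2 -> N3.N0=(alive,v0) N3.N1=(dead,v1) N3.N2=(alive,v0) N3.N3=(alive,v0) | N2.N0=(alive,v0) N2.N1=(dead,v1) N2.N2=(alive,v0) N2.N3=(alive,v0)
Op 9: gossip N0<->N2 -> N0.N0=(alive,v0) N0.N1=(alive,v1) N0.N2=(alive,v0) N0.N3=(alive,v0) | N2.N0=(alive,v0) N2.N1=(dead,v1) N2.N2=(alive,v0) N2.N3=(alive,v0)
Op 10: gossip N0<->N1 -> N0.N0=(alive,v0) N0.N1=(alive,v1) N0.N2=(alive,v0) N0.N3=(alive,v0) | N1.N0=(alive,v0) N1.N1=(dead,v1) N1.N2=(alive,v0) N1.N3=(alive,v0)
Op 11: N0 marks N2=dead -> (dead,v1)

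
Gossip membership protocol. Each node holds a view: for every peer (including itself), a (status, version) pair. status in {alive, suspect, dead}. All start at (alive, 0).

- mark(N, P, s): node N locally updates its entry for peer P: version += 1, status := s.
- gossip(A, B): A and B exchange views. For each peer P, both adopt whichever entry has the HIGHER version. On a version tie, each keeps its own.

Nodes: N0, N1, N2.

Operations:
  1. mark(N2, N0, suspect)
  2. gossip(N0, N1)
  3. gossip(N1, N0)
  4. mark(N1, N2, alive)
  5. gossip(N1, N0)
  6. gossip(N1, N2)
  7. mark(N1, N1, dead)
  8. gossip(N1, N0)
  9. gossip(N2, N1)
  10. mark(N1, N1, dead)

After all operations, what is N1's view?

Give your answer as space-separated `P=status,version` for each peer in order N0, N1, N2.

Op 1: N2 marks N0=suspect -> (suspect,v1)
Op 2: gossip N0<->N1 -> N0.N0=(alive,v0) N0.N1=(alive,v0) N0.N2=(alive,v0) | N1.N0=(alive,v0) N1.N1=(alive,v0) N1.N2=(alive,v0)
Op 3: gossip N1<->N0 -> N1.N0=(alive,v0) N1.N1=(alive,v0) N1.N2=(alive,v0) | N0.N0=(alive,v0) N0.N1=(alive,v0) N0.N2=(alive,v0)
Op 4: N1 marks N2=alive -> (alive,v1)
Op 5: gossip N1<->N0 -> N1.N0=(alive,v0) N1.N1=(alive,v0) N1.N2=(alive,v1) | N0.N0=(alive,v0) N0.N1=(alive,v0) N0.N2=(alive,v1)
Op 6: gossip N1<->N2 -> N1.N0=(suspect,v1) N1.N1=(alive,v0) N1.N2=(alive,v1) | N2.N0=(suspect,v1) N2.N1=(alive,v0) N2.N2=(alive,v1)
Op 7: N1 marks N1=dead -> (dead,v1)
Op 8: gossip N1<->N0 -> N1.N0=(suspect,v1) N1.N1=(dead,v1) N1.N2=(alive,v1) | N0.N0=(suspect,v1) N0.N1=(dead,v1) N0.N2=(alive,v1)
Op 9: gossip N2<->N1 -> N2.N0=(suspect,v1) N2.N1=(dead,v1) N2.N2=(alive,v1) | N1.N0=(suspect,v1) N1.N1=(dead,v1) N1.N2=(alive,v1)
Op 10: N1 marks N1=dead -> (dead,v2)

Answer: N0=suspect,1 N1=dead,2 N2=alive,1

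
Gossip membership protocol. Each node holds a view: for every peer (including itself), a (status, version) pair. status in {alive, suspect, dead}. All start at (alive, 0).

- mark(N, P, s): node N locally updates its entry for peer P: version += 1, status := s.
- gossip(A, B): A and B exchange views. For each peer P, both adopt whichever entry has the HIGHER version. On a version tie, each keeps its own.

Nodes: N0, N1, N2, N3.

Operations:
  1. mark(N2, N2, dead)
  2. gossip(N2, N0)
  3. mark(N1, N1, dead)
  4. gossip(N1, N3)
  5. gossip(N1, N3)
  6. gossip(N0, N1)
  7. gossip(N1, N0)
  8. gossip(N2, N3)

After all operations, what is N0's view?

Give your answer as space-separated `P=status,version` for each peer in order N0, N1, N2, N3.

Op 1: N2 marks N2=dead -> (dead,v1)
Op 2: gossip N2<->N0 -> N2.N0=(alive,v0) N2.N1=(alive,v0) N2.N2=(dead,v1) N2.N3=(alive,v0) | N0.N0=(alive,v0) N0.N1=(alive,v0) N0.N2=(dead,v1) N0.N3=(alive,v0)
Op 3: N1 marks N1=dead -> (dead,v1)
Op 4: gossip N1<->N3 -> N1.N0=(alive,v0) N1.N1=(dead,v1) N1.N2=(alive,v0) N1.N3=(alive,v0) | N3.N0=(alive,v0) N3.N1=(dead,v1) N3.N2=(alive,v0) N3.N3=(alive,v0)
Op 5: gossip N1<->N3 -> N1.N0=(alive,v0) N1.N1=(dead,v1) N1.N2=(alive,v0) N1.N3=(alive,v0) | N3.N0=(alive,v0) N3.N1=(dead,v1) N3.N2=(alive,v0) N3.N3=(alive,v0)
Op 6: gossip N0<->N1 -> N0.N0=(alive,v0) N0.N1=(dead,v1) N0.N2=(dead,v1) N0.N3=(alive,v0) | N1.N0=(alive,v0) N1.N1=(dead,v1) N1.N2=(dead,v1) N1.N3=(alive,v0)
Op 7: gossip N1<->N0 -> N1.N0=(alive,v0) N1.N1=(dead,v1) N1.N2=(dead,v1) N1.N3=(alive,v0) | N0.N0=(alive,v0) N0.N1=(dead,v1) N0.N2=(dead,v1) N0.N3=(alive,v0)
Op 8: gossip N2<->N3 -> N2.N0=(alive,v0) N2.N1=(dead,v1) N2.N2=(dead,v1) N2.N3=(alive,v0) | N3.N0=(alive,v0) N3.N1=(dead,v1) N3.N2=(dead,v1) N3.N3=(alive,v0)

Answer: N0=alive,0 N1=dead,1 N2=dead,1 N3=alive,0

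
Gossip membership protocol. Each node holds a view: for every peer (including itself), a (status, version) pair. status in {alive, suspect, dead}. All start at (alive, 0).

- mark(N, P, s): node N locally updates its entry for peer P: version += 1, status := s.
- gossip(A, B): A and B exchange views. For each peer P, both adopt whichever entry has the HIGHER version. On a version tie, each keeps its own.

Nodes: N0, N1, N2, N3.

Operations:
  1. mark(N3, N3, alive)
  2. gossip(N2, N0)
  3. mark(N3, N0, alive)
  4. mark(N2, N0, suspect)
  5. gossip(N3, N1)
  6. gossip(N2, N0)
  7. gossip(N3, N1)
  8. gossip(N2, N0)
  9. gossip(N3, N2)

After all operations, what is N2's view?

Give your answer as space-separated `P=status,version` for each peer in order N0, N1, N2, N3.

Answer: N0=suspect,1 N1=alive,0 N2=alive,0 N3=alive,1

Derivation:
Op 1: N3 marks N3=alive -> (alive,v1)
Op 2: gossip N2<->N0 -> N2.N0=(alive,v0) N2.N1=(alive,v0) N2.N2=(alive,v0) N2.N3=(alive,v0) | N0.N0=(alive,v0) N0.N1=(alive,v0) N0.N2=(alive,v0) N0.N3=(alive,v0)
Op 3: N3 marks N0=alive -> (alive,v1)
Op 4: N2 marks N0=suspect -> (suspect,v1)
Op 5: gossip N3<->N1 -> N3.N0=(alive,v1) N3.N1=(alive,v0) N3.N2=(alive,v0) N3.N3=(alive,v1) | N1.N0=(alive,v1) N1.N1=(alive,v0) N1.N2=(alive,v0) N1.N3=(alive,v1)
Op 6: gossip N2<->N0 -> N2.N0=(suspect,v1) N2.N1=(alive,v0) N2.N2=(alive,v0) N2.N3=(alive,v0) | N0.N0=(suspect,v1) N0.N1=(alive,v0) N0.N2=(alive,v0) N0.N3=(alive,v0)
Op 7: gossip N3<->N1 -> N3.N0=(alive,v1) N3.N1=(alive,v0) N3.N2=(alive,v0) N3.N3=(alive,v1) | N1.N0=(alive,v1) N1.N1=(alive,v0) N1.N2=(alive,v0) N1.N3=(alive,v1)
Op 8: gossip N2<->N0 -> N2.N0=(suspect,v1) N2.N1=(alive,v0) N2.N2=(alive,v0) N2.N3=(alive,v0) | N0.N0=(suspect,v1) N0.N1=(alive,v0) N0.N2=(alive,v0) N0.N3=(alive,v0)
Op 9: gossip N3<->N2 -> N3.N0=(alive,v1) N3.N1=(alive,v0) N3.N2=(alive,v0) N3.N3=(alive,v1) | N2.N0=(suspect,v1) N2.N1=(alive,v0) N2.N2=(alive,v0) N2.N3=(alive,v1)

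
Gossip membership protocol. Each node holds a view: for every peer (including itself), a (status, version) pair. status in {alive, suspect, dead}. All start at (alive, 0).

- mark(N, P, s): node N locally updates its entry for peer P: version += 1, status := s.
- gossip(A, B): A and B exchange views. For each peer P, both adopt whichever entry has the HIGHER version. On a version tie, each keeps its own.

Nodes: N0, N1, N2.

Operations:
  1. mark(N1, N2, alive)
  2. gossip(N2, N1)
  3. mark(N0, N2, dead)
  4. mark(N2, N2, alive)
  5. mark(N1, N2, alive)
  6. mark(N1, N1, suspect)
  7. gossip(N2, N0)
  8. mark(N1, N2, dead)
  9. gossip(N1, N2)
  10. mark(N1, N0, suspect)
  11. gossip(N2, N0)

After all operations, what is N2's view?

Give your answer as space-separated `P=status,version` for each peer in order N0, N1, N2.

Answer: N0=alive,0 N1=suspect,1 N2=dead,3

Derivation:
Op 1: N1 marks N2=alive -> (alive,v1)
Op 2: gossip N2<->N1 -> N2.N0=(alive,v0) N2.N1=(alive,v0) N2.N2=(alive,v1) | N1.N0=(alive,v0) N1.N1=(alive,v0) N1.N2=(alive,v1)
Op 3: N0 marks N2=dead -> (dead,v1)
Op 4: N2 marks N2=alive -> (alive,v2)
Op 5: N1 marks N2=alive -> (alive,v2)
Op 6: N1 marks N1=suspect -> (suspect,v1)
Op 7: gossip N2<->N0 -> N2.N0=(alive,v0) N2.N1=(alive,v0) N2.N2=(alive,v2) | N0.N0=(alive,v0) N0.N1=(alive,v0) N0.N2=(alive,v2)
Op 8: N1 marks N2=dead -> (dead,v3)
Op 9: gossip N1<->N2 -> N1.N0=(alive,v0) N1.N1=(suspect,v1) N1.N2=(dead,v3) | N2.N0=(alive,v0) N2.N1=(suspect,v1) N2.N2=(dead,v3)
Op 10: N1 marks N0=suspect -> (suspect,v1)
Op 11: gossip N2<->N0 -> N2.N0=(alive,v0) N2.N1=(suspect,v1) N2.N2=(dead,v3) | N0.N0=(alive,v0) N0.N1=(suspect,v1) N0.N2=(dead,v3)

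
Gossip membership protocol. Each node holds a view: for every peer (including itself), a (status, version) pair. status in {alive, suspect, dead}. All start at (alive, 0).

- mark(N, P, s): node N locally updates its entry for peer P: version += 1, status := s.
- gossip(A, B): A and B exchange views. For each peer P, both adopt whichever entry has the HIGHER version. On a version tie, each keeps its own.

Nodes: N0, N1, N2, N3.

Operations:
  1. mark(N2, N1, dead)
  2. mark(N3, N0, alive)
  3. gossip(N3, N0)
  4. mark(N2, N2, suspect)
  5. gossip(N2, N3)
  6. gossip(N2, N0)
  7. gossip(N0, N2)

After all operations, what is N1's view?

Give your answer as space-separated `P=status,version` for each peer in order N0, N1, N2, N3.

Op 1: N2 marks N1=dead -> (dead,v1)
Op 2: N3 marks N0=alive -> (alive,v1)
Op 3: gossip N3<->N0 -> N3.N0=(alive,v1) N3.N1=(alive,v0) N3.N2=(alive,v0) N3.N3=(alive,v0) | N0.N0=(alive,v1) N0.N1=(alive,v0) N0.N2=(alive,v0) N0.N3=(alive,v0)
Op 4: N2 marks N2=suspect -> (suspect,v1)
Op 5: gossip N2<->N3 -> N2.N0=(alive,v1) N2.N1=(dead,v1) N2.N2=(suspect,v1) N2.N3=(alive,v0) | N3.N0=(alive,v1) N3.N1=(dead,v1) N3.N2=(suspect,v1) N3.N3=(alive,v0)
Op 6: gossip N2<->N0 -> N2.N0=(alive,v1) N2.N1=(dead,v1) N2.N2=(suspect,v1) N2.N3=(alive,v0) | N0.N0=(alive,v1) N0.N1=(dead,v1) N0.N2=(suspect,v1) N0.N3=(alive,v0)
Op 7: gossip N0<->N2 -> N0.N0=(alive,v1) N0.N1=(dead,v1) N0.N2=(suspect,v1) N0.N3=(alive,v0) | N2.N0=(alive,v1) N2.N1=(dead,v1) N2.N2=(suspect,v1) N2.N3=(alive,v0)

Answer: N0=alive,0 N1=alive,0 N2=alive,0 N3=alive,0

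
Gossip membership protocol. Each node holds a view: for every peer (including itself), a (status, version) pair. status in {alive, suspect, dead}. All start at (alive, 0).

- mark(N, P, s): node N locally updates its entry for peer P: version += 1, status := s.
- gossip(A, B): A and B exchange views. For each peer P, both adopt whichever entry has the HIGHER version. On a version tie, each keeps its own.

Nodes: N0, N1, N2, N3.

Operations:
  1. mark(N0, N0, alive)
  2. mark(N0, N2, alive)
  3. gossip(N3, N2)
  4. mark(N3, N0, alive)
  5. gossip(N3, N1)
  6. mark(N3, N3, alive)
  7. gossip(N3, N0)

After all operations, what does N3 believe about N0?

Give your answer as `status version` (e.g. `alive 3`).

Answer: alive 1

Derivation:
Op 1: N0 marks N0=alive -> (alive,v1)
Op 2: N0 marks N2=alive -> (alive,v1)
Op 3: gossip N3<->N2 -> N3.N0=(alive,v0) N3.N1=(alive,v0) N3.N2=(alive,v0) N3.N3=(alive,v0) | N2.N0=(alive,v0) N2.N1=(alive,v0) N2.N2=(alive,v0) N2.N3=(alive,v0)
Op 4: N3 marks N0=alive -> (alive,v1)
Op 5: gossip N3<->N1 -> N3.N0=(alive,v1) N3.N1=(alive,v0) N3.N2=(alive,v0) N3.N3=(alive,v0) | N1.N0=(alive,v1) N1.N1=(alive,v0) N1.N2=(alive,v0) N1.N3=(alive,v0)
Op 6: N3 marks N3=alive -> (alive,v1)
Op 7: gossip N3<->N0 -> N3.N0=(alive,v1) N3.N1=(alive,v0) N3.N2=(alive,v1) N3.N3=(alive,v1) | N0.N0=(alive,v1) N0.N1=(alive,v0) N0.N2=(alive,v1) N0.N3=(alive,v1)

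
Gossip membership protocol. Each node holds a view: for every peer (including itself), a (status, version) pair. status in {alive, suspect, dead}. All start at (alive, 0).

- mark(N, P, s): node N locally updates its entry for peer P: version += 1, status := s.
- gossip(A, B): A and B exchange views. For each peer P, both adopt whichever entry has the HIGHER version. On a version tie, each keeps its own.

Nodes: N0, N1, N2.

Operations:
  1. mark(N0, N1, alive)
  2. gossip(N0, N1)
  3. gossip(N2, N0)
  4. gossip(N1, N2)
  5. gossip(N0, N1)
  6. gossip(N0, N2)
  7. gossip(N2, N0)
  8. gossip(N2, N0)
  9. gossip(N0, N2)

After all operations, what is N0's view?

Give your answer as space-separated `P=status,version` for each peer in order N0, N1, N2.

Answer: N0=alive,0 N1=alive,1 N2=alive,0

Derivation:
Op 1: N0 marks N1=alive -> (alive,v1)
Op 2: gossip N0<->N1 -> N0.N0=(alive,v0) N0.N1=(alive,v1) N0.N2=(alive,v0) | N1.N0=(alive,v0) N1.N1=(alive,v1) N1.N2=(alive,v0)
Op 3: gossip N2<->N0 -> N2.N0=(alive,v0) N2.N1=(alive,v1) N2.N2=(alive,v0) | N0.N0=(alive,v0) N0.N1=(alive,v1) N0.N2=(alive,v0)
Op 4: gossip N1<->N2 -> N1.N0=(alive,v0) N1.N1=(alive,v1) N1.N2=(alive,v0) | N2.N0=(alive,v0) N2.N1=(alive,v1) N2.N2=(alive,v0)
Op 5: gossip N0<->N1 -> N0.N0=(alive,v0) N0.N1=(alive,v1) N0.N2=(alive,v0) | N1.N0=(alive,v0) N1.N1=(alive,v1) N1.N2=(alive,v0)
Op 6: gossip N0<->N2 -> N0.N0=(alive,v0) N0.N1=(alive,v1) N0.N2=(alive,v0) | N2.N0=(alive,v0) N2.N1=(alive,v1) N2.N2=(alive,v0)
Op 7: gossip N2<->N0 -> N2.N0=(alive,v0) N2.N1=(alive,v1) N2.N2=(alive,v0) | N0.N0=(alive,v0) N0.N1=(alive,v1) N0.N2=(alive,v0)
Op 8: gossip N2<->N0 -> N2.N0=(alive,v0) N2.N1=(alive,v1) N2.N2=(alive,v0) | N0.N0=(alive,v0) N0.N1=(alive,v1) N0.N2=(alive,v0)
Op 9: gossip N0<->N2 -> N0.N0=(alive,v0) N0.N1=(alive,v1) N0.N2=(alive,v0) | N2.N0=(alive,v0) N2.N1=(alive,v1) N2.N2=(alive,v0)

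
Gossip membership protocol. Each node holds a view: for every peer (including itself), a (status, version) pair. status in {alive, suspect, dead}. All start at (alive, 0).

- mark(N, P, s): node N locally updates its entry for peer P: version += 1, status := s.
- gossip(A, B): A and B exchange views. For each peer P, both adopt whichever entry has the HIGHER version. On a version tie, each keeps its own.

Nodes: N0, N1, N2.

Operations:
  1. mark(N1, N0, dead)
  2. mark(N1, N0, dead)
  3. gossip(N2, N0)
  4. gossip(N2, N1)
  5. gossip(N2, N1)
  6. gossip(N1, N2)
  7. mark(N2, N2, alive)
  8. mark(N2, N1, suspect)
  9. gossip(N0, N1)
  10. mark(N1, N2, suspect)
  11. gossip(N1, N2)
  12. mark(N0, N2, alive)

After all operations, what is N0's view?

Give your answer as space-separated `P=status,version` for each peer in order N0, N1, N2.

Answer: N0=dead,2 N1=alive,0 N2=alive,1

Derivation:
Op 1: N1 marks N0=dead -> (dead,v1)
Op 2: N1 marks N0=dead -> (dead,v2)
Op 3: gossip N2<->N0 -> N2.N0=(alive,v0) N2.N1=(alive,v0) N2.N2=(alive,v0) | N0.N0=(alive,v0) N0.N1=(alive,v0) N0.N2=(alive,v0)
Op 4: gossip N2<->N1 -> N2.N0=(dead,v2) N2.N1=(alive,v0) N2.N2=(alive,v0) | N1.N0=(dead,v2) N1.N1=(alive,v0) N1.N2=(alive,v0)
Op 5: gossip N2<->N1 -> N2.N0=(dead,v2) N2.N1=(alive,v0) N2.N2=(alive,v0) | N1.N0=(dead,v2) N1.N1=(alive,v0) N1.N2=(alive,v0)
Op 6: gossip N1<->N2 -> N1.N0=(dead,v2) N1.N1=(alive,v0) N1.N2=(alive,v0) | N2.N0=(dead,v2) N2.N1=(alive,v0) N2.N2=(alive,v0)
Op 7: N2 marks N2=alive -> (alive,v1)
Op 8: N2 marks N1=suspect -> (suspect,v1)
Op 9: gossip N0<->N1 -> N0.N0=(dead,v2) N0.N1=(alive,v0) N0.N2=(alive,v0) | N1.N0=(dead,v2) N1.N1=(alive,v0) N1.N2=(alive,v0)
Op 10: N1 marks N2=suspect -> (suspect,v1)
Op 11: gossip N1<->N2 -> N1.N0=(dead,v2) N1.N1=(suspect,v1) N1.N2=(suspect,v1) | N2.N0=(dead,v2) N2.N1=(suspect,v1) N2.N2=(alive,v1)
Op 12: N0 marks N2=alive -> (alive,v1)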